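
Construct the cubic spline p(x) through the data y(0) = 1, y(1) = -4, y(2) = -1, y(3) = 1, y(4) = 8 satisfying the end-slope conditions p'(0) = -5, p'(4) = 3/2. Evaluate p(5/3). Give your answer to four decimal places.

Let σ_i = p''(x_i). Step sizes h_i = 1, 1, 1, 1; slopes of the chords Δ_i = (y_(i+1) - y_i)/h_i = -5, 3, 2, 7.
  1·σ_0 + 4·σ_1 + 1·σ_2 = 6(Δ_1 - Δ_0) = 48
  1·σ_1 + 4·σ_2 + 1·σ_3 = 6(Δ_2 - Δ_1) = -6
  1·σ_2 + 4·σ_3 + 1·σ_4 = 6(Δ_3 - Δ_2) = 30
Clamped end conditions give two more equations: 2h_0·σ_0 + h_0·σ_1 = 6(Δ_0 - p'(0)) = 0 and h_3·σ_3 + 2h_3·σ_4 = 6(p'(4) - Δ_3) = -33.
Solving the tridiagonal system: σ_0 = -461/56, σ_1 = 461/28, σ_2 = -77/8, σ_3 = 449/28, σ_4 = -1373/56.
On [1, 2], p(x) = -4 - 99/112·(x - 1) + 461/56·(x - 1)² - 487/112·(x - 1)³.
With (x - 1) = 2/3: p(5/3) = -3355/1512.

-2.2189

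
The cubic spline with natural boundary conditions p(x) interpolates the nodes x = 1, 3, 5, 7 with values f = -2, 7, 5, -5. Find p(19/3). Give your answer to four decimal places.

-1.2519

Let M_i = p''(x_i). Step sizes h_i = 2, 2, 2; slopes of the chords Δ_i = (y_(i+1) - y_i)/h_i = 9/2, -1, -5.
  2·M_0 + 8·M_1 + 2·M_2 = 6(Δ_1 - Δ_0) = -33
  2·M_1 + 8·M_2 + 2·M_3 = 6(Δ_2 - Δ_1) = -24
Natural end conditions: M_0 = M_3 = 0.
Hence M_0 = 0, M_1 = -18/5, M_2 = -21/10, M_3 = 0.
On [5, 7], p(x) = 5 - 18/5·(x - 5) - 21/20·(x - 5)² + 7/40·(x - 5)³.
With (x - 5) = 4/3: p(19/3) = -169/135.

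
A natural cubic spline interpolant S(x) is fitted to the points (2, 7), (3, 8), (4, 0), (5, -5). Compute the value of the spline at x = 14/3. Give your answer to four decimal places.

-3.7481

Let σ_i = S''(x_i). Step sizes h_i = 1, 1, 1; slopes of the chords Δ_i = (y_(i+1) - y_i)/h_i = 1, -8, -5.
  1·σ_0 + 4·σ_1 + 1·σ_2 = 6(Δ_1 - Δ_0) = -54
  1·σ_1 + 4·σ_2 + 1·σ_3 = 6(Δ_2 - Δ_1) = 18
Natural end conditions: σ_0 = σ_3 = 0.
Solving: σ_0 = 0, σ_1 = -78/5, σ_2 = 42/5, σ_3 = 0.
On [4, 5], S(x) = 0 - 39/5·(x - 4) + 21/5·(x - 4)² - 7/5·(x - 4)³.
With (x - 4) = 2/3: S(14/3) = -506/135.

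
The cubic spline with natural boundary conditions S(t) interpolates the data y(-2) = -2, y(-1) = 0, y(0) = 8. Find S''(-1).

Put M_i = S'' at the i-th knot. Here h = (1, 1) and Δ = (2, 8), so the interior equations h_(i-1)·M_(i-1) + 2(h_(i-1)+h_i)·M_i + h_i·M_(i+1) = 6(Δ_i − Δ_(i-1)) read
  1·M_0 + 4·M_1 + 1·M_2 = 6(Δ_1 - Δ_0) = 36
Natural end conditions: M_0 = M_2 = 0.
Forward elimination and back-substitution give M_0 = 0, M_1 = 9, M_2 = 0.

9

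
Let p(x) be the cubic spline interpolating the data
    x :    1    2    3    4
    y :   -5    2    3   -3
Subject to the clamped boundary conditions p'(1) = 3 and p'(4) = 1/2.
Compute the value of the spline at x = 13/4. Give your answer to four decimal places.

Put M_i = p'' at the i-th knot. Here h = (1, 1, 1) and Δ = (7, 1, -6), so the interior equations h_(i-1)·M_(i-1) + 2(h_(i-1)+h_i)·M_i + h_i·M_(i+1) = 6(Δ_i − Δ_(i-1)) read
  1·M_0 + 4·M_1 + 1·M_2 = 6(Δ_1 - Δ_0) = -36
  1·M_1 + 4·M_2 + 1·M_3 = 6(Δ_2 - Δ_1) = -42
Clamped end conditions give two more equations: 2h_0·M_0 + h_0·M_1 = 6(Δ_0 - p'(1)) = 24 and h_2·M_2 + 2h_2·M_3 = 6(p'(4) - Δ_2) = 39.
Solving the tridiagonal system: M_0 = 251/15, M_1 = -142/15, M_2 = -223/15, M_3 = 404/15.
On [3, 4], p(x) = 3 - 83/15·(x - 3) - 223/30·(x - 3)² + 209/30·(x - 3)³.
With (x - 3) = 1/4: p(13/4) = 807/640.

1.2609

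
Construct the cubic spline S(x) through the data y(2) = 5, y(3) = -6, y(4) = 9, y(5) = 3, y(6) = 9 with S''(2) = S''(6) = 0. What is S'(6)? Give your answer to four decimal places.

11.1786

Write σ_i for S''(x_i). With h_i = 1, 1, 1, 1 and divided differences Δ_i = -11, 15, -6, 6, the continuity of S' gives the tridiagonal system
  1·σ_0 + 4·σ_1 + 1·σ_2 = 6(Δ_1 - Δ_0) = 156
  1·σ_1 + 4·σ_2 + 1·σ_3 = 6(Δ_2 - Δ_1) = -126
  1·σ_2 + 4·σ_3 + 1·σ_4 = 6(Δ_3 - Δ_2) = 72
Natural end conditions: σ_0 = σ_4 = 0.
Hence σ_0 = 0, σ_1 = 729/14, σ_2 = -366/7, σ_3 = 435/14, σ_4 = 0.
On [5, 6], S'(x) = b_3 + 2c_3·(x - 5) + 3d_3·(x - 5)² with b_3 = Δ_3 - h_3(2σ_3 + σ_4)/6 = -61/14, c_3 = σ_3/2 = 435/28, d_3 = (σ_4 - σ_3)/(6h_3) = -145/28. So S'(6) = 313/28.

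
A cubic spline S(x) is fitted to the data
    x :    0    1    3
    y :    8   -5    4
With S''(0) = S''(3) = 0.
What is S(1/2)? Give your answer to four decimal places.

Let M_i = S''(x_i). Step sizes h_i = 1, 2; slopes of the chords Δ_i = (y_(i+1) - y_i)/h_i = -13, 9/2.
  1·M_0 + 6·M_1 + 2·M_2 = 6(Δ_1 - Δ_0) = 105
Natural end conditions: M_0 = M_2 = 0.
Solving the tridiagonal system: M_0 = 0, M_1 = 35/2, M_2 = 0.
On [0, 1], S(x) = 8 - 191/12·x + 0·x² + 35/12·x³.
With x = 1/2: S(1/2) = 13/32.

0.4063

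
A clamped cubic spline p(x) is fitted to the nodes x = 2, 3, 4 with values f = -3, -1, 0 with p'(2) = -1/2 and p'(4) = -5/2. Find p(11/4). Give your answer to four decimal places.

-1.7578

Put M_i = p'' at the i-th knot. Here h = (1, 1) and Δ = (2, 1), so the interior equations h_(i-1)·M_(i-1) + 2(h_(i-1)+h_i)·M_i + h_i·M_(i+1) = 6(Δ_i − Δ_(i-1)) read
  1·M_0 + 4·M_1 + 1·M_2 = 6(Δ_1 - Δ_0) = -6
Clamped end conditions give two more equations: 2h_0·M_0 + h_0·M_1 = 6(Δ_0 - p'(2)) = 15 and h_1·M_1 + 2h_1·M_2 = 6(p'(4) - Δ_1) = -21.
Solving the tridiagonal system: M_0 = 8, M_1 = -1, M_2 = -10.
On [2, 3], p(x) = -3 - 1/2·(x - 2) + 4·(x - 2)² - 3/2·(x - 2)³.
With (x - 2) = 3/4: p(11/4) = -225/128.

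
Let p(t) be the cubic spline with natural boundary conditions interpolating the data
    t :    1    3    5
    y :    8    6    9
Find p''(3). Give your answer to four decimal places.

1.8750

Write m_i for p''(x_i). With h_i = 2, 2 and divided differences Δ_i = -1, 3/2, the continuity of p' gives the tridiagonal system
  2·m_0 + 8·m_1 + 2·m_2 = 6(Δ_1 - Δ_0) = 15
Natural end conditions: m_0 = m_2 = 0.
Solving the tridiagonal system: m_0 = 0, m_1 = 15/8, m_2 = 0.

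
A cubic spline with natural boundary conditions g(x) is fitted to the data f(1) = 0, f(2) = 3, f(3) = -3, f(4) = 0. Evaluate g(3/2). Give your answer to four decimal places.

2.6250

Let M_i = g''(x_i). Step sizes h_i = 1, 1, 1; slopes of the chords Δ_i = (y_(i+1) - y_i)/h_i = 3, -6, 3.
  1·M_0 + 4·M_1 + 1·M_2 = 6(Δ_1 - Δ_0) = -54
  1·M_1 + 4·M_2 + 1·M_3 = 6(Δ_2 - Δ_1) = 54
Natural end conditions: M_0 = M_3 = 0.
Solving the tridiagonal system: M_0 = 0, M_1 = -18, M_2 = 18, M_3 = 0.
On [1, 2], g(x) = 0 + 6·(x - 1) + 0·(x - 1)² - 3·(x - 1)³.
With (x - 1) = 1/2: g(3/2) = 21/8.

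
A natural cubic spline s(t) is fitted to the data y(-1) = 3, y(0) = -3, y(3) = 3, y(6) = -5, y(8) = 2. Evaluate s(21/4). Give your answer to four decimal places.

Write m_i for s''(x_i). With h_i = 1, 3, 3, 2 and divided differences Δ_i = -6, 2, -8/3, 7/2, the continuity of s' gives the tridiagonal system
  1·m_0 + 8·m_1 + 3·m_2 = 6(Δ_1 - Δ_0) = 48
  3·m_1 + 12·m_2 + 3·m_3 = 6(Δ_2 - Δ_1) = -28
  3·m_2 + 10·m_3 + 2·m_4 = 6(Δ_3 - Δ_2) = 37
Natural end conditions: m_0 = m_4 = 0.
Forward elimination and back-substitution give m_0 = 0, m_1 = 2167/266, m_2 = -2284/399, m_3 = 1441/266, m_4 = 0.
On [3, 6], s(t) = 3 + 557/1596·(t - 3) - 1142/399·(t - 3)² + 8891/14364·(t - 3)³.
With (t - 3) = 9/4: s(21/4) = -124407/34048.

-3.6539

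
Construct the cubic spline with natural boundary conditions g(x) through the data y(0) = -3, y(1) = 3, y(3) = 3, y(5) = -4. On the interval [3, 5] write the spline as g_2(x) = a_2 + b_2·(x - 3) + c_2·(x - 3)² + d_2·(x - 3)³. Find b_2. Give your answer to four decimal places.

-2.6818

Write m_i for g''(x_i). With h_i = 1, 2, 2 and divided differences Δ_i = 6, 0, -7/2, the continuity of g' gives the tridiagonal system
  1·m_0 + 6·m_1 + 2·m_2 = 6(Δ_1 - Δ_0) = -36
  2·m_1 + 8·m_2 + 2·m_3 = 6(Δ_2 - Δ_1) = -21
Natural end conditions: m_0 = m_3 = 0.
Hence m_0 = 0, m_1 = -123/22, m_2 = -27/22, m_3 = 0.
On [3, 5], with g_2(x) = a_2 + b_2·(x - 3) + c_2·(x - 3)² + d_2·(x - 3)³: c_2 = m_2/2 = -27/44, d_2 = (m_3 - m_2)/(6h_2) = 9/88, b_2 = Δ_2 - h_2(2m_2 + m_3)/6 = -59/22.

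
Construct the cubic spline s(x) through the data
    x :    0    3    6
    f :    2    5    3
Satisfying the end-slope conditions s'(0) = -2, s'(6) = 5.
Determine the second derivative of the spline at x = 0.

With M_i denoting the second derivative at x_i, h_i = 3, 3, and Δ_i = (y_(i+1) − y_i)/h_i = 1, -2/3:
  3·M_0 + 12·M_1 + 3·M_2 = 6(Δ_1 - Δ_0) = -10
Clamped end conditions give two more equations: 2h_0·M_0 + h_0·M_1 = 6(Δ_0 - s'(0)) = 18 and h_1·M_1 + 2h_1·M_2 = 6(s'(6) - Δ_1) = 34.
Hence M_0 = 5, M_1 = -4, M_2 = 23/3.

5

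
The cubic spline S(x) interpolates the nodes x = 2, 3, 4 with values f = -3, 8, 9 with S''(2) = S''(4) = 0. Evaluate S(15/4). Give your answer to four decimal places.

9.3359

With M_i denoting the second derivative at x_i, h_i = 1, 1, and Δ_i = (y_(i+1) − y_i)/h_i = 11, 1:
  1·M_0 + 4·M_1 + 1·M_2 = 6(Δ_1 - Δ_0) = -60
Natural end conditions: M_0 = M_2 = 0.
Forward elimination and back-substitution give M_0 = 0, M_1 = -15, M_2 = 0.
On [3, 4], S(x) = 8 + 6·(x - 3) - 15/2·(x - 3)² + 5/2·(x - 3)³.
With (x - 3) = 3/4: S(15/4) = 1195/128.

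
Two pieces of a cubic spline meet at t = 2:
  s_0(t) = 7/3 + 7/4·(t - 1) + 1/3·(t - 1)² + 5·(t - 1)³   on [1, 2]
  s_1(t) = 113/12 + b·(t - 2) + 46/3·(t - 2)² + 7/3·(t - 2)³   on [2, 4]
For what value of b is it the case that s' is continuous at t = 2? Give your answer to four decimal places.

s_0'(t) = 7/4 + 2/3·(t - 1) + 15·(t - 1)², so s_0'(2) = 209/12. On the right, s_1'(2) = b, so b = 209/12.

17.4167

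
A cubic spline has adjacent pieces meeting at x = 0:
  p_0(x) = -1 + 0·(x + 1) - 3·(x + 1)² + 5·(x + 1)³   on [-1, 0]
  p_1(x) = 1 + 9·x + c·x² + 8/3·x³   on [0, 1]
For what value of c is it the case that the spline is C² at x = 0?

12

p_0''(x) = -6 + 30·(x + 1), so p_0''(0) = 24. On the right, p_1''(0) = 2c, so c = 12.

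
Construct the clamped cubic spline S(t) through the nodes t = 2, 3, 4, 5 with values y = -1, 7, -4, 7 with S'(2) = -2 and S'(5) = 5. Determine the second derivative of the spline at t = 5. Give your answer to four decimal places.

Let σ_i = S''(x_i). Step sizes h_i = 1, 1, 1; slopes of the chords Δ_i = (y_(i+1) - y_i)/h_i = 8, -11, 11.
  1·σ_0 + 4·σ_1 + 1·σ_2 = 6(Δ_1 - Δ_0) = -114
  1·σ_1 + 4·σ_2 + 1·σ_3 = 6(Δ_2 - Δ_1) = 132
Clamped end conditions give two more equations: 2h_0·σ_0 + h_0·σ_1 = 6(Δ_0 - S'(2)) = 60 and h_2·σ_2 + 2h_2·σ_3 = 6(S'(5) - Δ_2) = -36.
Solving: σ_0 = 886/15, σ_1 = -872/15, σ_2 = 892/15, σ_3 = -716/15.

-47.7333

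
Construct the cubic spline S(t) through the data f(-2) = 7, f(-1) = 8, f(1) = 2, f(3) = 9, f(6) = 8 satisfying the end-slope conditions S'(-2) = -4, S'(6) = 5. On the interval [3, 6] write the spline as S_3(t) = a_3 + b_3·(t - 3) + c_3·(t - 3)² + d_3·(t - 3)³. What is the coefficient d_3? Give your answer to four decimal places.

With σ_i denoting the second derivative at x_i, h_i = 1, 2, 2, 3, and Δ_i = (y_(i+1) − y_i)/h_i = 1, -3, 7/2, -1/3:
  1·σ_0 + 6·σ_1 + 2·σ_2 = 6(Δ_1 - Δ_0) = -24
  2·σ_1 + 8·σ_2 + 2·σ_3 = 6(Δ_2 - Δ_1) = 39
  2·σ_2 + 10·σ_3 + 3·σ_4 = 6(Δ_3 - Δ_2) = -23
Clamped end conditions give two more equations: 2h_0·σ_0 + h_0·σ_1 = 6(Δ_0 - S'(-2)) = 30 and h_3·σ_3 + 2h_3·σ_4 = 6(S'(6) - Δ_3) = 32.
Forward elimination and back-substitution give σ_0 = 4285/212, σ_1 = -1105/106, σ_2 = 3887/424, σ_3 = -715/106, σ_4 = 5537/636.
On [3, 6], with S_3(t) = a_3 + b_3·(t - 3) + c_3·(t - 3)² + d_3·(t - 3)³: c_3 = σ_3/2 = -715/212, d_3 = (σ_4 - σ_3)/(6h_3) = 9827/11448, b_3 = Δ_3 - h_3(2σ_3 + σ_4)/6 = 873/424.

0.8584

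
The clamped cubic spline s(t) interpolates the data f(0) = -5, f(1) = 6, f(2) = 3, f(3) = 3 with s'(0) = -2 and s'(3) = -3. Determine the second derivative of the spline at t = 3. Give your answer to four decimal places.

Put M_i = s'' at the i-th knot. Here h = (1, 1, 1) and Δ = (11, -3, 0), so the interior equations h_(i-1)·M_(i-1) + 2(h_(i-1)+h_i)·M_i + h_i·M_(i+1) = 6(Δ_i − Δ_(i-1)) read
  1·M_0 + 4·M_1 + 1·M_2 = 6(Δ_1 - Δ_0) = -84
  1·M_1 + 4·M_2 + 1·M_3 = 6(Δ_2 - Δ_1) = 18
Clamped end conditions give two more equations: 2h_0·M_0 + h_0·M_1 = 6(Δ_0 - s'(0)) = 78 and h_2·M_2 + 2h_2·M_3 = 6(s'(3) - Δ_2) = -18.
Hence M_0 = 178/3, M_1 = -122/3, M_2 = 58/3, M_3 = -56/3.

-18.6667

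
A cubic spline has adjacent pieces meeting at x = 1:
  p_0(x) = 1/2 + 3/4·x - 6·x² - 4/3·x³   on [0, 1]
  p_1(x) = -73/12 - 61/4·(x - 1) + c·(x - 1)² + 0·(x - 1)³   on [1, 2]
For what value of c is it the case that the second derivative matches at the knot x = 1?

p_0''(x) = -12 - 8·x, so p_0''(1) = -20. On the right, p_1''(1) = 2c, so c = -10.

-10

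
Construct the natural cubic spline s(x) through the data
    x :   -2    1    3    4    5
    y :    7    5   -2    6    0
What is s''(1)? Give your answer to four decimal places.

-5.1916

Let M_i = s''(x_i). Step sizes h_i = 3, 2, 1, 1; slopes of the chords Δ_i = (y_(i+1) - y_i)/h_i = -2/3, -7/2, 8, -6.
  3·M_0 + 10·M_1 + 2·M_2 = 6(Δ_1 - Δ_0) = -17
  2·M_1 + 6·M_2 + 1·M_3 = 6(Δ_2 - Δ_1) = 69
  1·M_2 + 4·M_3 + 1·M_4 = 6(Δ_3 - Δ_2) = -84
Natural end conditions: M_0 = M_4 = 0.
Solving: M_0 = 0, M_1 = -1111/214, M_2 = 1868/107, M_3 = -2714/107, M_4 = 0.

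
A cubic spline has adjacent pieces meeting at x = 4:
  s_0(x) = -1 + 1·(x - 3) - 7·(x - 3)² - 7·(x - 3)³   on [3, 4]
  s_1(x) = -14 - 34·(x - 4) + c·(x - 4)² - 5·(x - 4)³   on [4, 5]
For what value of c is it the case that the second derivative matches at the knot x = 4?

s_0''(x) = -14 - 42·(x - 3), so s_0''(4) = -56. On the right, s_1''(4) = 2c, so c = -28.

-28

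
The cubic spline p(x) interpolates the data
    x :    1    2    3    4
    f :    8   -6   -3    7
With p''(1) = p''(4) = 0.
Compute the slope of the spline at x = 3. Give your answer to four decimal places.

Put M_i = p'' at the i-th knot. Here h = (1, 1, 1) and Δ = (-14, 3, 10), so the interior equations h_(i-1)·M_(i-1) + 2(h_(i-1)+h_i)·M_i + h_i·M_(i+1) = 6(Δ_i − Δ_(i-1)) read
  1·M_0 + 4·M_1 + 1·M_2 = 6(Δ_1 - Δ_0) = 102
  1·M_1 + 4·M_2 + 1·M_3 = 6(Δ_2 - Δ_1) = 42
Natural end conditions: M_0 = M_3 = 0.
Hence M_0 = 0, M_1 = 122/5, M_2 = 22/5, M_3 = 0.
On [3, 4], p'(x) = b_2 + 2c_2·(x - 3) + 3d_2·(x - 3)² with b_2 = Δ_2 - h_2(2M_2 + M_3)/6 = 128/15, c_2 = M_2/2 = 11/5, d_2 = (M_3 - M_2)/(6h_2) = -11/15. So p'(3) = 128/15.

8.5333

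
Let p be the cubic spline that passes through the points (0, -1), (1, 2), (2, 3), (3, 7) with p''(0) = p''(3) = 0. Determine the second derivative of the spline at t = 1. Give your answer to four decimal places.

-4.4000

Let M_i = p''(x_i). Step sizes h_i = 1, 1, 1; slopes of the chords Δ_i = (y_(i+1) - y_i)/h_i = 3, 1, 4.
  1·M_0 + 4·M_1 + 1·M_2 = 6(Δ_1 - Δ_0) = -12
  1·M_1 + 4·M_2 + 1·M_3 = 6(Δ_2 - Δ_1) = 18
Natural end conditions: M_0 = M_3 = 0.
Solving: M_0 = 0, M_1 = -22/5, M_2 = 28/5, M_3 = 0.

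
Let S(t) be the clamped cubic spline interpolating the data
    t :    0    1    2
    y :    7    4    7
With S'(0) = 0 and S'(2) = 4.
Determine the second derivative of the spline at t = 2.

With m_i denoting the second derivative at x_i, h_i = 1, 1, and Δ_i = (y_(i+1) − y_i)/h_i = -3, 3:
  1·m_0 + 4·m_1 + 1·m_2 = 6(Δ_1 - Δ_0) = 36
Clamped end conditions give two more equations: 2h_0·m_0 + h_0·m_1 = 6(Δ_0 - S'(0)) = -18 and h_1·m_1 + 2h_1·m_2 = 6(S'(2) - Δ_1) = 6.
Solving the tridiagonal system: m_0 = -16, m_1 = 14, m_2 = -4.

-4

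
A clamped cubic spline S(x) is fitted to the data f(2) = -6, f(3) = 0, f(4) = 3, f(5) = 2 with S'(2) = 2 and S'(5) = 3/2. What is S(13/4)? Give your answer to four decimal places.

1.3859

Put M_i = S'' at the i-th knot. Here h = (1, 1, 1) and Δ = (6, 3, -1), so the interior equations h_(i-1)·M_(i-1) + 2(h_(i-1)+h_i)·M_i + h_i·M_(i+1) = 6(Δ_i − Δ_(i-1)) read
  1·M_0 + 4·M_1 + 1·M_2 = 6(Δ_1 - Δ_0) = -18
  1·M_1 + 4·M_2 + 1·M_3 = 6(Δ_2 - Δ_1) = -24
Clamped end conditions give two more equations: 2h_0·M_0 + h_0·M_1 = 6(Δ_0 - S'(2)) = 24 and h_2·M_2 + 2h_2·M_3 = 6(S'(5) - Δ_2) = 15.
Hence M_0 = 229/15, M_1 = -98/15, M_2 = -107/15, M_3 = 166/15.
On [3, 4], S(x) = 0 + 191/30·(x - 3) - 49/15·(x - 3)² - 1/10·(x - 3)³.
With (x - 3) = 1/4: S(13/4) = 887/640.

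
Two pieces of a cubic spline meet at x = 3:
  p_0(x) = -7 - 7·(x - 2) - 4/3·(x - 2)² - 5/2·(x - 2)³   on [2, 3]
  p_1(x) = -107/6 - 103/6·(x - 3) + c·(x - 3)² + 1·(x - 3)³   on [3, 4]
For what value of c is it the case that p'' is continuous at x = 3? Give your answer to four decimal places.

p_0''(x) = -8/3 - 15·(x - 2), so p_0''(3) = -53/3. On the right, p_1''(3) = 2c, so c = -53/6.

-8.8333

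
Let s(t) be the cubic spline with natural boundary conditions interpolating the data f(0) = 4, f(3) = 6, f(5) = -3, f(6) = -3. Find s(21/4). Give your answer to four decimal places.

With σ_i denoting the second derivative at x_i, h_i = 3, 2, 1, and Δ_i = (y_(i+1) − y_i)/h_i = 2/3, -9/2, 0:
  3·σ_0 + 10·σ_1 + 2·σ_2 = 6(Δ_1 - Δ_0) = -31
  2·σ_1 + 6·σ_2 + 1·σ_3 = 6(Δ_2 - Δ_1) = 27
Natural end conditions: σ_0 = σ_3 = 0.
Solving the tridiagonal system: σ_0 = 0, σ_1 = -30/7, σ_2 = 83/14, σ_3 = 0.
On [5, 6], s(t) = -3 - 83/42·(t - 5) + 83/28·(t - 5)² - 83/84·(t - 5)³.
With (t - 5) = 1/4: s(21/4) = -851/256.

-3.3242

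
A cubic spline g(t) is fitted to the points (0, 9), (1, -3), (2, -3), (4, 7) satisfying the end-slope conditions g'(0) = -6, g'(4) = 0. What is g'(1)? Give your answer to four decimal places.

-8.8636

With σ_i denoting the second derivative at x_i, h_i = 1, 1, 2, and Δ_i = (y_(i+1) − y_i)/h_i = -12, 0, 5:
  1·σ_0 + 4·σ_1 + 1·σ_2 = 6(Δ_1 - Δ_0) = 72
  1·σ_1 + 6·σ_2 + 2·σ_3 = 6(Δ_2 - Δ_1) = 30
Clamped end conditions give two more equations: 2h_0·σ_0 + h_0·σ_1 = 6(Δ_0 - g'(0)) = -36 and h_2·σ_2 + 2h_2·σ_3 = 6(g'(4) - Δ_2) = -30.
Solving the tridiagonal system: σ_0 = -333/11, σ_1 = 270/11, σ_2 = 45/11, σ_3 = -105/11.
On [1, 2], g'(t) = b_1 + 2c_1·(t - 1) + 3d_1·(t - 1)² with b_1 = Δ_1 - h_1(2σ_1 + σ_2)/6 = -195/22, c_1 = σ_1/2 = 135/11, d_1 = (σ_2 - σ_1)/(6h_1) = -75/22. So g'(1) = -195/22.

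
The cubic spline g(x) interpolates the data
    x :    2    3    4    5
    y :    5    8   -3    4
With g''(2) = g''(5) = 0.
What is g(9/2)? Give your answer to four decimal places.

Let m_i = g''(x_i). Step sizes h_i = 1, 1, 1; slopes of the chords Δ_i = (y_(i+1) - y_i)/h_i = 3, -11, 7.
  1·m_0 + 4·m_1 + 1·m_2 = 6(Δ_1 - Δ_0) = -84
  1·m_1 + 4·m_2 + 1·m_3 = 6(Δ_2 - Δ_1) = 108
Natural end conditions: m_0 = m_3 = 0.
Solving: m_0 = 0, m_1 = -148/5, m_2 = 172/5, m_3 = 0.
On [4, 5], g(x) = -3 - 67/15·(x - 4) + 86/5·(x - 4)² - 86/15·(x - 4)³.
With (x - 4) = 1/2: g(9/2) = -33/20.

-1.6500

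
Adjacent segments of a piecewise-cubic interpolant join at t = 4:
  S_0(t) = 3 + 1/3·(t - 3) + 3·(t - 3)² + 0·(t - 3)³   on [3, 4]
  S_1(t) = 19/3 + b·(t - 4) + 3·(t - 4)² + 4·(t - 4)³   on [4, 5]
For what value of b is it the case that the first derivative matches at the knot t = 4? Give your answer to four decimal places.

S_0'(t) = 1/3 + 6·(t - 3) + 0·(t - 3)², so S_0'(4) = 19/3. On the right, S_1'(4) = b, so b = 19/3.

6.3333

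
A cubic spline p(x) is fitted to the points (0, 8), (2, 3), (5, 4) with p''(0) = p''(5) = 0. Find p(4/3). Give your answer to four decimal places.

Put σ_i = p'' at the i-th knot. Here h = (2, 3) and Δ = (-5/2, 1/3), so the interior equations h_(i-1)·σ_(i-1) + 2(h_(i-1)+h_i)·σ_i + h_i·σ_(i+1) = 6(Δ_i − Δ_(i-1)) read
  2·σ_0 + 10·σ_1 + 3·σ_2 = 6(Δ_1 - Δ_0) = 17
Natural end conditions: σ_0 = σ_2 = 0.
Forward elimination and back-substitution give σ_0 = 0, σ_1 = 17/10, σ_2 = 0.
On [0, 2], p(x) = 8 - 46/15·x + 0·x² + 17/120·x³.
With x = 4/3: p(4/3) = 344/81.

4.2469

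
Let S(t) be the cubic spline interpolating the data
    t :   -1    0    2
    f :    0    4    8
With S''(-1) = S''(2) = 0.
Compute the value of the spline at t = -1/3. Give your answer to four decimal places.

Put M_i = S'' at the i-th knot. Here h = (1, 2) and Δ = (4, 2), so the interior equations h_(i-1)·M_(i-1) + 2(h_(i-1)+h_i)·M_i + h_i·M_(i+1) = 6(Δ_i − Δ_(i-1)) read
  1·M_0 + 6·M_1 + 2·M_2 = 6(Δ_1 - Δ_0) = -12
Natural end conditions: M_0 = M_2 = 0.
Forward elimination and back-substitution give M_0 = 0, M_1 = -2, M_2 = 0.
On [-1, 0], S(t) = 0 + 13/3·(t + 1) + 0·(t + 1)² - 1/3·(t + 1)³.
With (t + 1) = 2/3: S(-1/3) = 226/81.

2.7901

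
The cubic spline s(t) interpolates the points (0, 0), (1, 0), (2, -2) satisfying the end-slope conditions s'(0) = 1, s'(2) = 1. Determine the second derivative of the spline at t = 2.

12

Write σ_i for s''(x_i). With h_i = 1, 1 and divided differences Δ_i = 0, -2, the continuity of s' gives the tridiagonal system
  1·σ_0 + 4·σ_1 + 1·σ_2 = 6(Δ_1 - Δ_0) = -12
Clamped end conditions give two more equations: 2h_0·σ_0 + h_0·σ_1 = 6(Δ_0 - s'(0)) = -6 and h_1·σ_1 + 2h_1·σ_2 = 6(s'(2) - Δ_1) = 18.
Solving: σ_0 = 0, σ_1 = -6, σ_2 = 12.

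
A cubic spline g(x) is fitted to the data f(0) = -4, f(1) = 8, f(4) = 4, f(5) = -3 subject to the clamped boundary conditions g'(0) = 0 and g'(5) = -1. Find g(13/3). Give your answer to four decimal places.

0.8107

Write M_i for g''(x_i). With h_i = 1, 3, 1 and divided differences Δ_i = 12, -4/3, -7, the continuity of g' gives the tridiagonal system
  1·M_0 + 8·M_1 + 3·M_2 = 6(Δ_1 - Δ_0) = -80
  3·M_1 + 8·M_2 + 1·M_3 = 6(Δ_2 - Δ_1) = -34
Clamped end conditions give two more equations: 2h_0·M_0 + h_0·M_1 = 6(Δ_0 - g'(0)) = 72 and h_2·M_2 + 2h_2·M_3 = 6(g'(5) - Δ_2) = 36.
Solving the tridiagonal system: M_0 = 392/9, M_1 = -136/9, M_2 = -8/9, M_3 = 166/9.
On [4, 5], g(x) = 4 - 88/9·(x - 4) - 4/9·(x - 4)² + 29/9·(x - 4)³.
With (x - 4) = 1/3: g(13/3) = 197/243.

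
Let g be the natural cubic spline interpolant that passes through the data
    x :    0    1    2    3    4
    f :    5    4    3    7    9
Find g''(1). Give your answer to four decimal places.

-2.3571

Write M_i for g''(x_i). With h_i = 1, 1, 1, 1 and divided differences Δ_i = -1, -1, 4, 2, the continuity of g' gives the tridiagonal system
  1·M_0 + 4·M_1 + 1·M_2 = 6(Δ_1 - Δ_0) = 0
  1·M_1 + 4·M_2 + 1·M_3 = 6(Δ_2 - Δ_1) = 30
  1·M_2 + 4·M_3 + 1·M_4 = 6(Δ_3 - Δ_2) = -12
Natural end conditions: M_0 = M_4 = 0.
Forward elimination and back-substitution give M_0 = 0, M_1 = -33/14, M_2 = 66/7, M_3 = -75/14, M_4 = 0.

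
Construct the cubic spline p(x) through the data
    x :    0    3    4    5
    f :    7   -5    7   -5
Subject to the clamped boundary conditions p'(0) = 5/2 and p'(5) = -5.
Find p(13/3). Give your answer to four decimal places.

Let m_i = p''(x_i). Step sizes h_i = 3, 1, 1; slopes of the chords Δ_i = (y_(i+1) - y_i)/h_i = -4, 12, -12.
  3·m_0 + 8·m_1 + 1·m_2 = 6(Δ_1 - Δ_0) = 96
  1·m_1 + 4·m_2 + 1·m_3 = 6(Δ_2 - Δ_1) = -144
Clamped end conditions give two more equations: 2h_0·m_0 + h_0·m_1 = 6(Δ_0 - p'(0)) = -39 and h_2·m_2 + 2h_2·m_3 = 6(p'(5) - Δ_2) = 42.
Solving the tridiagonal system: m_0 = -568/29, m_1 = 759/29, m_2 = -1584/29, m_3 = 1401/29.
On [4, 5], p(x) = 7 - 107/58·(x - 4) - 792/29·(x - 4)² + 995/58·(x - 4)³.
With (x - 4) = 1/3: p(13/3) = 3121/783.

3.9860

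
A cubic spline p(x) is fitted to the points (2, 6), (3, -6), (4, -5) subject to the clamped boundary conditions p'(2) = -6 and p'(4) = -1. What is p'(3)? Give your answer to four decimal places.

-6.5000

Write σ_i for p''(x_i). With h_i = 1, 1 and divided differences Δ_i = -12, 1, the continuity of p' gives the tridiagonal system
  1·σ_0 + 4·σ_1 + 1·σ_2 = 6(Δ_1 - Δ_0) = 78
Clamped end conditions give two more equations: 2h_0·σ_0 + h_0·σ_1 = 6(Δ_0 - p'(2)) = -36 and h_1·σ_1 + 2h_1·σ_2 = 6(p'(4) - Δ_1) = -12.
Hence σ_0 = -35, σ_1 = 34, σ_2 = -23.
On [3, 4], p'(x) = b_1 + 2c_1·(x - 3) + 3d_1·(x - 3)² with b_1 = Δ_1 - h_1(2σ_1 + σ_2)/6 = -13/2, c_1 = σ_1/2 = 17, d_1 = (σ_2 - σ_1)/(6h_1) = -19/2. So p'(3) = -13/2.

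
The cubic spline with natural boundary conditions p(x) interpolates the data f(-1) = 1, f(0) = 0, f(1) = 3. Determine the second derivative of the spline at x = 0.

With σ_i denoting the second derivative at x_i, h_i = 1, 1, and Δ_i = (y_(i+1) − y_i)/h_i = -1, 3:
  1·σ_0 + 4·σ_1 + 1·σ_2 = 6(Δ_1 - Δ_0) = 24
Natural end conditions: σ_0 = σ_2 = 0.
Solving the tridiagonal system: σ_0 = 0, σ_1 = 6, σ_2 = 0.

6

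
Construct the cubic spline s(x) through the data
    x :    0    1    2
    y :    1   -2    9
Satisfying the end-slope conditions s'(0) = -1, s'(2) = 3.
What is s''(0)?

Let m_i = s''(x_i). Step sizes h_i = 1, 1; slopes of the chords Δ_i = (y_(i+1) - y_i)/h_i = -3, 11.
  1·m_0 + 4·m_1 + 1·m_2 = 6(Δ_1 - Δ_0) = 84
Clamped end conditions give two more equations: 2h_0·m_0 + h_0·m_1 = 6(Δ_0 - s'(0)) = -12 and h_1·m_1 + 2h_1·m_2 = 6(s'(2) - Δ_1) = -48.
Solving the tridiagonal system: m_0 = -25, m_1 = 38, m_2 = -43.

-25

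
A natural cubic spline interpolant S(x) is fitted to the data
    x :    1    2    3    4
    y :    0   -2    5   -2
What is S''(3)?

With M_i denoting the second derivative at x_i, h_i = 1, 1, 1, and Δ_i = (y_(i+1) − y_i)/h_i = -2, 7, -7:
  1·M_0 + 4·M_1 + 1·M_2 = 6(Δ_1 - Δ_0) = 54
  1·M_1 + 4·M_2 + 1·M_3 = 6(Δ_2 - Δ_1) = -84
Natural end conditions: M_0 = M_3 = 0.
Hence M_0 = 0, M_1 = 20, M_2 = -26, M_3 = 0.

-26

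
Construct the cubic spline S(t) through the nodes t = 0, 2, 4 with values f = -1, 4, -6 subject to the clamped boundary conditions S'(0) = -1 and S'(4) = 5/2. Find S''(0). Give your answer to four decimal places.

With M_i denoting the second derivative at x_i, h_i = 2, 2, and Δ_i = (y_(i+1) − y_i)/h_i = 5/2, -5:
  2·M_0 + 8·M_1 + 2·M_2 = 6(Δ_1 - Δ_0) = -45
Clamped end conditions give two more equations: 2h_0·M_0 + h_0·M_1 = 6(Δ_0 - S'(0)) = 21 and h_1·M_1 + 2h_1·M_2 = 6(S'(4) - Δ_1) = 45.
Solving: M_0 = 47/4, M_1 = -13, M_2 = 71/4.

11.7500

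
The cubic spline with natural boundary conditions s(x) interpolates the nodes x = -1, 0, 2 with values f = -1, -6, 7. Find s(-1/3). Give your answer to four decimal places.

-5.0432

With σ_i denoting the second derivative at x_i, h_i = 1, 2, and Δ_i = (y_(i+1) − y_i)/h_i = -5, 13/2:
  1·σ_0 + 6·σ_1 + 2·σ_2 = 6(Δ_1 - Δ_0) = 69
Natural end conditions: σ_0 = σ_2 = 0.
Hence σ_0 = 0, σ_1 = 23/2, σ_2 = 0.
On [-1, 0], s(x) = -1 - 83/12·(x + 1) + 0·(x + 1)² + 23/12·(x + 1)³.
With (x + 1) = 2/3: s(-1/3) = -817/162.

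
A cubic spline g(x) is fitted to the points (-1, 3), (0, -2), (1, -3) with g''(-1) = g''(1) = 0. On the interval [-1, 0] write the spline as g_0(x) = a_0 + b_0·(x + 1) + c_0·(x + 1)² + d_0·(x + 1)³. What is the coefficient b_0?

Put σ_i = g'' at the i-th knot. Here h = (1, 1) and Δ = (-5, -1), so the interior equations h_(i-1)·σ_(i-1) + 2(h_(i-1)+h_i)·σ_i + h_i·σ_(i+1) = 6(Δ_i − Δ_(i-1)) read
  1·σ_0 + 4·σ_1 + 1·σ_2 = 6(Δ_1 - Δ_0) = 24
Natural end conditions: σ_0 = σ_2 = 0.
Hence σ_0 = 0, σ_1 = 6, σ_2 = 0.
On [-1, 0], with g_0(x) = a_0 + b_0·(x + 1) + c_0·(x + 1)² + d_0·(x + 1)³: c_0 = σ_0/2 = 0, d_0 = (σ_1 - σ_0)/(6h_0) = 1, b_0 = Δ_0 - h_0(2σ_0 + σ_1)/6 = -6.

-6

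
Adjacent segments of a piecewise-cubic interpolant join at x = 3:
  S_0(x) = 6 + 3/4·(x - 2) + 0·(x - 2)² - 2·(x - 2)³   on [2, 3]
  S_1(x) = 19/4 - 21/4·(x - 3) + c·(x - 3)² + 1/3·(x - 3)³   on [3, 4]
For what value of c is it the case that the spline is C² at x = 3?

S_0''(x) = 0 - 12·(x - 2), so S_0''(3) = -12. On the right, S_1''(3) = 2c, so c = -6.

-6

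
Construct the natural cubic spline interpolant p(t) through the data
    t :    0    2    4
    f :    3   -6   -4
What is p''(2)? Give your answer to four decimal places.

Put m_i = p'' at the i-th knot. Here h = (2, 2) and Δ = (-9/2, 1), so the interior equations h_(i-1)·m_(i-1) + 2(h_(i-1)+h_i)·m_i + h_i·m_(i+1) = 6(Δ_i − Δ_(i-1)) read
  2·m_0 + 8·m_1 + 2·m_2 = 6(Δ_1 - Δ_0) = 33
Natural end conditions: m_0 = m_2 = 0.
Forward elimination and back-substitution give m_0 = 0, m_1 = 33/8, m_2 = 0.

4.1250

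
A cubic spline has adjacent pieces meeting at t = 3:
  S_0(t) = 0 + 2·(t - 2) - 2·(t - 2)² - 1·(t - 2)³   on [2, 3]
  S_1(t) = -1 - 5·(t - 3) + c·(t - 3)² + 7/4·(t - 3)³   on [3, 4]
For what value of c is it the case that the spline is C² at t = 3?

-5

S_0''(t) = -4 - 6·(t - 2), so S_0''(3) = -10. On the right, S_1''(3) = 2c, so c = -5.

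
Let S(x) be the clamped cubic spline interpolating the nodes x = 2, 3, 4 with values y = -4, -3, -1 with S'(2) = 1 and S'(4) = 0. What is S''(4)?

-8

Put M_i = S'' at the i-th knot. Here h = (1, 1) and Δ = (1, 2), so the interior equations h_(i-1)·M_(i-1) + 2(h_(i-1)+h_i)·M_i + h_i·M_(i+1) = 6(Δ_i − Δ_(i-1)) read
  1·M_0 + 4·M_1 + 1·M_2 = 6(Δ_1 - Δ_0) = 6
Clamped end conditions give two more equations: 2h_0·M_0 + h_0·M_1 = 6(Δ_0 - S'(2)) = 0 and h_1·M_1 + 2h_1·M_2 = 6(S'(4) - Δ_1) = -12.
Forward elimination and back-substitution give M_0 = -2, M_1 = 4, M_2 = -8.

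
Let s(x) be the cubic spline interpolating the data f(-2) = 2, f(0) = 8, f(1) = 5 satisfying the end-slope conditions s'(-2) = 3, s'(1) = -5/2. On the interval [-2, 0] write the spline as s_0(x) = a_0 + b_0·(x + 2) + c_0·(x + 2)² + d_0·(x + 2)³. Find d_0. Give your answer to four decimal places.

-1.0417

With σ_i denoting the second derivative at x_i, h_i = 2, 1, and Δ_i = (y_(i+1) − y_i)/h_i = 3, -3:
  2·σ_0 + 6·σ_1 + 1·σ_2 = 6(Δ_1 - Δ_0) = -36
Clamped end conditions give two more equations: 2h_0·σ_0 + h_0·σ_1 = 6(Δ_0 - s'(-2)) = 0 and h_1·σ_1 + 2h_1·σ_2 = 6(s'(1) - Δ_1) = 3.
Forward elimination and back-substitution give σ_0 = 25/6, σ_1 = -25/3, σ_2 = 17/3.
On [-2, 0], with s_0(x) = a_0 + b_0·(x + 2) + c_0·(x + 2)² + d_0·(x + 2)³: c_0 = σ_0/2 = 25/12, d_0 = (σ_1 - σ_0)/(6h_0) = -25/24, b_0 = Δ_0 - h_0(2σ_0 + σ_1)/6 = 3.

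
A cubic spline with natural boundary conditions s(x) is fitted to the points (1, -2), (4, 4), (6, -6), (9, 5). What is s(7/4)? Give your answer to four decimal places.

1.4189

With m_i denoting the second derivative at x_i, h_i = 3, 2, 3, and Δ_i = (y_(i+1) − y_i)/h_i = 2, -5, 11/3:
  3·m_0 + 10·m_1 + 2·m_2 = 6(Δ_1 - Δ_0) = -42
  2·m_1 + 10·m_2 + 3·m_3 = 6(Δ_2 - Δ_1) = 52
Natural end conditions: m_0 = m_3 = 0.
Hence m_0 = 0, m_1 = -131/24, m_2 = 151/24, m_3 = 0.
On [1, 4], s(x) = -2 + 227/48·(x - 1) + 0·(x - 1)² - 131/432·(x - 1)³.
With (x - 1) = 3/4: s(7/4) = 1453/1024.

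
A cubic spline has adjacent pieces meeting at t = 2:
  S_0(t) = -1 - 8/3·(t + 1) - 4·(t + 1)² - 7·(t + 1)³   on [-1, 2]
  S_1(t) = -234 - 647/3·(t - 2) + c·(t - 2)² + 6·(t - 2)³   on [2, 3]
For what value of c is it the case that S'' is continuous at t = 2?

S_0''(t) = -8 - 42·(t + 1), so S_0''(2) = -134. On the right, S_1''(2) = 2c, so c = -67.

-67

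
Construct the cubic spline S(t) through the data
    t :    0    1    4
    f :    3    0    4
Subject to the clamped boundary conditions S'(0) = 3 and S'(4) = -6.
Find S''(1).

11

Let m_i = S''(x_i). Step sizes h_i = 1, 3; slopes of the chords Δ_i = (y_(i+1) - y_i)/h_i = -3, 4/3.
  1·m_0 + 8·m_1 + 3·m_2 = 6(Δ_1 - Δ_0) = 26
Clamped end conditions give two more equations: 2h_0·m_0 + h_0·m_1 = 6(Δ_0 - S'(0)) = -36 and h_1·m_1 + 2h_1·m_2 = 6(S'(4) - Δ_1) = -44.
Solving the tridiagonal system: m_0 = -47/2, m_1 = 11, m_2 = -77/6.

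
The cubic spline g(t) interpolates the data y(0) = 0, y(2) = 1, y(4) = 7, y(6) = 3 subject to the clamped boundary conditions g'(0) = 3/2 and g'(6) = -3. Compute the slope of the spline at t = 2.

2

Write m_i for g''(x_i). With h_i = 2, 2, 2 and divided differences Δ_i = 1/2, 3, -2, the continuity of g' gives the tridiagonal system
  2·m_0 + 8·m_1 + 2·m_2 = 6(Δ_1 - Δ_0) = 15
  2·m_1 + 8·m_2 + 2·m_3 = 6(Δ_2 - Δ_1) = -30
Clamped end conditions give two more equations: 2h_0·m_0 + h_0·m_1 = 6(Δ_0 - g'(0)) = -6 and h_2·m_2 + 2h_2·m_3 = 6(g'(6) - Δ_2) = -6.
Solving the tridiagonal system: m_0 = -7/2, m_1 = 4, m_2 = -5, m_3 = 1.
On [2, 4], g'(t) = b_1 + 2c_1·(t - 2) + 3d_1·(t - 2)² with b_1 = Δ_1 - h_1(2m_1 + m_2)/6 = 2, c_1 = m_1/2 = 2, d_1 = (m_2 - m_1)/(6h_1) = -3/4. So g'(2) = 2.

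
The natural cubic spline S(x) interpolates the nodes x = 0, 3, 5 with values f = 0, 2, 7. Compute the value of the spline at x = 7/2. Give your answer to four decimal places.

With M_i denoting the second derivative at x_i, h_i = 3, 2, and Δ_i = (y_(i+1) − y_i)/h_i = 2/3, 5/2:
  3·M_0 + 10·M_1 + 2·M_2 = 6(Δ_1 - Δ_0) = 11
Natural end conditions: M_0 = M_2 = 0.
Solving: M_0 = 0, M_1 = 11/10, M_2 = 0.
On [3, 5], S(x) = 2 + 53/30·(x - 3) + 11/20·(x - 3)² - 11/120·(x - 3)³.
With (x - 3) = 1/2: S(7/2) = 963/320.

3.0094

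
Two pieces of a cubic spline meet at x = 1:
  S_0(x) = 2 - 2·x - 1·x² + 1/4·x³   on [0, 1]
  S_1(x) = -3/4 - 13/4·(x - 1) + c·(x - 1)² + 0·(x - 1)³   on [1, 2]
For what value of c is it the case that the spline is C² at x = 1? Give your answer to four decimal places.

-0.2500

S_0''(x) = -2 + 3/2·x, so S_0''(1) = -1/2. On the right, S_1''(1) = 2c, so c = -1/4.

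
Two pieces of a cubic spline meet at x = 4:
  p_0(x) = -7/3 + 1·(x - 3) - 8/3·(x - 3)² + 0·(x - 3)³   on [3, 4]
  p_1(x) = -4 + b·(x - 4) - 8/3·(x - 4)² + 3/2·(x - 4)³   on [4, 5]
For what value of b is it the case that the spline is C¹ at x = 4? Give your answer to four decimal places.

-4.3333

p_0'(x) = 1 - 16/3·(x - 3) + 0·(x - 3)², so p_0'(4) = -13/3. On the right, p_1'(4) = b, so b = -13/3.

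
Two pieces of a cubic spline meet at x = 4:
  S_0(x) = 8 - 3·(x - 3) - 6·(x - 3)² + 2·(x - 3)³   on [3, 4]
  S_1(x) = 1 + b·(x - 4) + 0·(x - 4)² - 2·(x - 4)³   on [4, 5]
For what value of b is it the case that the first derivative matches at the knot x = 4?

S_0'(x) = -3 - 12·(x - 3) + 6·(x - 3)², so S_0'(4) = -9. On the right, S_1'(4) = b, so b = -9.

-9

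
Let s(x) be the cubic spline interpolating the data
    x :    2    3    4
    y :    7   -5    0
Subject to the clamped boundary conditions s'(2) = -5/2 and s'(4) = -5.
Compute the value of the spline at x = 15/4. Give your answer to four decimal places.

-0.2363

Put M_i = s'' at the i-th knot. Here h = (1, 1) and Δ = (-12, 5), so the interior equations h_(i-1)·M_(i-1) + 2(h_(i-1)+h_i)·M_i + h_i·M_(i+1) = 6(Δ_i − Δ_(i-1)) read
  1·M_0 + 4·M_1 + 1·M_2 = 6(Δ_1 - Δ_0) = 102
Clamped end conditions give two more equations: 2h_0·M_0 + h_0·M_1 = 6(Δ_0 - s'(2)) = -57 and h_1·M_1 + 2h_1·M_2 = 6(s'(4) - Δ_1) = -60.
Solving: M_0 = -221/4, M_1 = 107/2, M_2 = -227/4.
On [3, 4], s(x) = -5 - 27/8·(x - 3) + 107/4·(x - 3)² - 147/8·(x - 3)³.
With (x - 3) = 3/4: s(15/4) = -121/512.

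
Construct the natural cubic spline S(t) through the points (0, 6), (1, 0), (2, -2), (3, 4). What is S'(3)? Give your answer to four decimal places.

Put M_i = S'' at the i-th knot. Here h = (1, 1, 1) and Δ = (-6, -2, 6), so the interior equations h_(i-1)·M_(i-1) + 2(h_(i-1)+h_i)·M_i + h_i·M_(i+1) = 6(Δ_i − Δ_(i-1)) read
  1·M_0 + 4·M_1 + 1·M_2 = 6(Δ_1 - Δ_0) = 24
  1·M_1 + 4·M_2 + 1·M_3 = 6(Δ_2 - Δ_1) = 48
Natural end conditions: M_0 = M_3 = 0.
Solving the tridiagonal system: M_0 = 0, M_1 = 16/5, M_2 = 56/5, M_3 = 0.
On [2, 3], S'(t) = b_2 + 2c_2·(t - 2) + 3d_2·(t - 2)² with b_2 = Δ_2 - h_2(2M_2 + M_3)/6 = 34/15, c_2 = M_2/2 = 28/5, d_2 = (M_3 - M_2)/(6h_2) = -28/15. So S'(3) = 118/15.

7.8667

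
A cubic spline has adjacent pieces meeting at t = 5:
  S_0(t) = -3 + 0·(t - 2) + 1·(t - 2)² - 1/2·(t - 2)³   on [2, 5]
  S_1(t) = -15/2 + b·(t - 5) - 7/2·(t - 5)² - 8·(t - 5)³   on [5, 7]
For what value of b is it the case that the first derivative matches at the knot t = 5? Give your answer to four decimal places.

-7.5000

S_0'(t) = 0 + 2·(t - 2) - 3/2·(t - 2)², so S_0'(5) = -15/2. On the right, S_1'(5) = b, so b = -15/2.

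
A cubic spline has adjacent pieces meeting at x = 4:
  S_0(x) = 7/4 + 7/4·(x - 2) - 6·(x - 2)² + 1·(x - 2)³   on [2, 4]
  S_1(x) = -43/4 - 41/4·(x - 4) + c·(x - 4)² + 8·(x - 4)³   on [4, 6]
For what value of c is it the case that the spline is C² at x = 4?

0

S_0''(x) = -12 + 6·(x - 2), so S_0''(4) = 0. On the right, S_1''(4) = 2c, so c = 0.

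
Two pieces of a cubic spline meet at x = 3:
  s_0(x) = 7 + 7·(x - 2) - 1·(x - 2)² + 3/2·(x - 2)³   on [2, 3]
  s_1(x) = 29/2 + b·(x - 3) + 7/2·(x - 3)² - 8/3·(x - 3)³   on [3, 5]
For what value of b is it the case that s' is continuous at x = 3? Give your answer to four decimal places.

9.5000

s_0'(x) = 7 - 2·(x - 2) + 9/2·(x - 2)², so s_0'(3) = 19/2. On the right, s_1'(3) = b, so b = 19/2.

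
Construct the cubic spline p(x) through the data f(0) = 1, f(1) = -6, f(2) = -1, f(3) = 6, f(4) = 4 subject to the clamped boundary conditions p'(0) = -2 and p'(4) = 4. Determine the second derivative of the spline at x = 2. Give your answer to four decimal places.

Put σ_i = p'' at the i-th knot. Here h = (1, 1, 1, 1) and Δ = (-7, 5, 7, -2), so the interior equations h_(i-1)·σ_(i-1) + 2(h_(i-1)+h_i)·σ_i + h_i·σ_(i+1) = 6(Δ_i − Δ_(i-1)) read
  1·σ_0 + 4·σ_1 + 1·σ_2 = 6(Δ_1 - Δ_0) = 72
  1·σ_1 + 4·σ_2 + 1·σ_3 = 6(Δ_2 - Δ_1) = 12
  1·σ_2 + 4·σ_3 + 1·σ_4 = 6(Δ_3 - Δ_2) = -54
Clamped end conditions give two more equations: 2h_0·σ_0 + h_0·σ_1 = 6(Δ_0 - p'(0)) = -30 and h_3·σ_3 + 2h_3·σ_4 = 6(p'(4) - Δ_3) = 36.
Forward elimination and back-substitution give σ_0 = -759/28, σ_1 = 339/14, σ_2 = 9/4, σ_3 = -297/14, σ_4 = 801/28.

2.2500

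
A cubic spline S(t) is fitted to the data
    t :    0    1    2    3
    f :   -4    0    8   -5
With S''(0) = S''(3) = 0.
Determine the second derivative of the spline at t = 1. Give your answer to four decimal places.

Let M_i = S''(x_i). Step sizes h_i = 1, 1, 1; slopes of the chords Δ_i = (y_(i+1) - y_i)/h_i = 4, 8, -13.
  1·M_0 + 4·M_1 + 1·M_2 = 6(Δ_1 - Δ_0) = 24
  1·M_1 + 4·M_2 + 1·M_3 = 6(Δ_2 - Δ_1) = -126
Natural end conditions: M_0 = M_3 = 0.
Hence M_0 = 0, M_1 = 74/5, M_2 = -176/5, M_3 = 0.

14.8000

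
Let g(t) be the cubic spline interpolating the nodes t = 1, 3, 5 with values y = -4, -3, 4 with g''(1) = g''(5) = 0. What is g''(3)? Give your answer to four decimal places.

Let M_i = g''(x_i). Step sizes h_i = 2, 2; slopes of the chords Δ_i = (y_(i+1) - y_i)/h_i = 1/2, 7/2.
  2·M_0 + 8·M_1 + 2·M_2 = 6(Δ_1 - Δ_0) = 18
Natural end conditions: M_0 = M_2 = 0.
Solving: M_0 = 0, M_1 = 9/4, M_2 = 0.

2.2500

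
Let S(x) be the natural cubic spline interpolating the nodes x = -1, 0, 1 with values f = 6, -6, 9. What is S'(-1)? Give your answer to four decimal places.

-18.7500

Write M_i for S''(x_i). With h_i = 1, 1 and divided differences Δ_i = -12, 15, the continuity of S' gives the tridiagonal system
  1·M_0 + 4·M_1 + 1·M_2 = 6(Δ_1 - Δ_0) = 162
Natural end conditions: M_0 = M_2 = 0.
Forward elimination and back-substitution give M_0 = 0, M_1 = 81/2, M_2 = 0.
On [-1, 0], S'(x) = b_0 + 2c_0·(x + 1) + 3d_0·(x + 1)² with b_0 = Δ_0 - h_0(2M_0 + M_1)/6 = -75/4, c_0 = M_0/2 = 0, d_0 = (M_1 - M_0)/(6h_0) = 27/4. So S'(-1) = -75/4.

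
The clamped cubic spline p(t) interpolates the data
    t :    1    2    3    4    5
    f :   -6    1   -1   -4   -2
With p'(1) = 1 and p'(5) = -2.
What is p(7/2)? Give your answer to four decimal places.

Let σ_i = p''(x_i). Step sizes h_i = 1, 1, 1, 1; slopes of the chords Δ_i = (y_(i+1) - y_i)/h_i = 7, -2, -3, 2.
  1·σ_0 + 4·σ_1 + 1·σ_2 = 6(Δ_1 - Δ_0) = -54
  1·σ_1 + 4·σ_2 + 1·σ_3 = 6(Δ_2 - Δ_1) = -6
  1·σ_2 + 4·σ_3 + 1·σ_4 = 6(Δ_3 - Δ_2) = 30
Clamped end conditions give two more equations: 2h_0·σ_0 + h_0·σ_1 = 6(Δ_0 - p'(1)) = 36 and h_3·σ_3 + 2h_3·σ_4 = 6(p'(5) - Δ_3) = -24.
Solving the tridiagonal system: σ_0 = 795/28, σ_1 = -291/14, σ_2 = 3/4, σ_3 = 165/14, σ_4 = -501/28.
On [3, 4], p(t) = -1 - 73/14·(t - 3) + 3/8·(t - 3)² + 103/56·(t - 3)³.
With (t - 3) = 1/2: p(7/2) = -1471/448.

-3.2835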